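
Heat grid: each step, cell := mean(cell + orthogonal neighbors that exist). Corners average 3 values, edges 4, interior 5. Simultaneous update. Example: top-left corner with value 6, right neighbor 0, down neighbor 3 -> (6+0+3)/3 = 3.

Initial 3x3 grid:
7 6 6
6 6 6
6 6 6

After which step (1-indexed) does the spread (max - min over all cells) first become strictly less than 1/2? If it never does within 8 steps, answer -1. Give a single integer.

Step 1: max=19/3, min=6, spread=1/3
  -> spread < 1/2 first at step 1
Step 2: max=113/18, min=6, spread=5/18
Step 3: max=1337/216, min=6, spread=41/216
Step 4: max=79891/12960, min=2171/360, spread=347/2592
Step 5: max=4772537/777600, min=21757/3600, spread=2921/31104
Step 6: max=285764539/46656000, min=2617483/432000, spread=24611/373248
Step 7: max=17114882033/2799360000, min=58976741/9720000, spread=207329/4478976
Step 8: max=1025799552451/167961600000, min=3149201599/518400000, spread=1746635/53747712

Answer: 1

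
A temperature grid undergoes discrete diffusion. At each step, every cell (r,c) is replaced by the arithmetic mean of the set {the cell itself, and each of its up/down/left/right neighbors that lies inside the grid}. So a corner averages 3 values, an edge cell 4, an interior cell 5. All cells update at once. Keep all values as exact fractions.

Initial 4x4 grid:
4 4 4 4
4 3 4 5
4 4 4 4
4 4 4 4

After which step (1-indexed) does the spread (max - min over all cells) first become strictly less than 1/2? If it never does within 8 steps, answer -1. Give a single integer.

Step 1: max=13/3, min=15/4, spread=7/12
Step 2: max=101/24, min=191/50, spread=233/600
  -> spread < 1/2 first at step 2
Step 3: max=1789/432, min=9257/2400, spread=6137/21600
Step 4: max=265763/64800, min=41821/10800, spread=14837/64800
Step 5: max=6601541/1620000, min=252383/64800, spread=48661/270000
Step 6: max=78851957/19440000, min=37988107/9720000, spread=35503/240000
Step 7: max=5895236657/1458000000, min=1143750373/291600000, spread=7353533/60750000
Step 8: max=352762820731/87480000000, min=34403293771/8748000000, spread=2909961007/29160000000

Answer: 2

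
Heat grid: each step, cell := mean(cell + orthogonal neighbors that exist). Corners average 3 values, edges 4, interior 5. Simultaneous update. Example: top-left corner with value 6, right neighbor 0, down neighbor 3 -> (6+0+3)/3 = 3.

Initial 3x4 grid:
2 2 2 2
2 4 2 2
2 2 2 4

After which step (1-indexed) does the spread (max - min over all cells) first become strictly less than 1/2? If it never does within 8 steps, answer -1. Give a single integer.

Answer: 2

Derivation:
Step 1: max=8/3, min=2, spread=2/3
Step 2: max=23/9, min=13/6, spread=7/18
  -> spread < 1/2 first at step 2
Step 3: max=2687/1080, min=2693/1200, spread=2633/10800
Step 4: max=131479/54000, min=82261/36000, spread=647/4320
Step 5: max=9390617/3888000, min=2978539/1296000, spread=455/3888
Step 6: max=558184603/233280000, min=179859101/77760000, spread=186073/2332800
Step 7: max=33354437177/13996800000, min=10812618559/4665600000, spread=1833163/27993600
Step 8: max=1992991033243/839808000000, min=650862609581/279936000000, spread=80806409/1679616000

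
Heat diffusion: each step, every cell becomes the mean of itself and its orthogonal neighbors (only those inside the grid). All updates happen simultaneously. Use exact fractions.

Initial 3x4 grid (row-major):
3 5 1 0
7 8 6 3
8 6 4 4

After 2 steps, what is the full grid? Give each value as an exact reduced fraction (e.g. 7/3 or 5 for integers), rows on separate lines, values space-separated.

Answer: 21/4 373/80 779/240 91/36
249/40 561/100 441/100 253/80
20/3 249/40 587/120 143/36

Derivation:
After step 1:
  5 17/4 3 4/3
  13/2 32/5 22/5 13/4
  7 13/2 5 11/3
After step 2:
  21/4 373/80 779/240 91/36
  249/40 561/100 441/100 253/80
  20/3 249/40 587/120 143/36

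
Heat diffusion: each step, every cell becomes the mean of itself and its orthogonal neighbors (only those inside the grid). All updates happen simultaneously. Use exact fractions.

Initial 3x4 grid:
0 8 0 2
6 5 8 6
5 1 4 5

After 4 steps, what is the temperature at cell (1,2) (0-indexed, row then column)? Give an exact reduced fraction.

Answer: 1617389/360000

Derivation:
Step 1: cell (1,2) = 23/5
Step 2: cell (1,2) = 489/100
Step 3: cell (1,2) = 26071/6000
Step 4: cell (1,2) = 1617389/360000
Full grid after step 4:
  273007/64800 935269/216000 911269/216000 561329/129600
  468977/108000 96479/22500 1617389/360000 3802291/864000
  30623/7200 320423/72000 321923/72000 66481/14400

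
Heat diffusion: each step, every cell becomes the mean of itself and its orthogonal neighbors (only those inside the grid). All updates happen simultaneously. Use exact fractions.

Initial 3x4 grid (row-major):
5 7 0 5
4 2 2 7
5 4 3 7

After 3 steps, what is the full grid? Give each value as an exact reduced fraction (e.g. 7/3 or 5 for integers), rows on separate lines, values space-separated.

After step 1:
  16/3 7/2 7/2 4
  4 19/5 14/5 21/4
  13/3 7/2 4 17/3
After step 2:
  77/18 121/30 69/20 17/4
  131/30 88/25 387/100 1063/240
  71/18 469/120 479/120 179/36
After step 3:
  1141/270 13753/3600 4681/1200 2911/720
  7249/1800 11819/3000 23113/6000 63077/14400
  4399/1080 3457/900 3767/900 9643/2160

Answer: 1141/270 13753/3600 4681/1200 2911/720
7249/1800 11819/3000 23113/6000 63077/14400
4399/1080 3457/900 3767/900 9643/2160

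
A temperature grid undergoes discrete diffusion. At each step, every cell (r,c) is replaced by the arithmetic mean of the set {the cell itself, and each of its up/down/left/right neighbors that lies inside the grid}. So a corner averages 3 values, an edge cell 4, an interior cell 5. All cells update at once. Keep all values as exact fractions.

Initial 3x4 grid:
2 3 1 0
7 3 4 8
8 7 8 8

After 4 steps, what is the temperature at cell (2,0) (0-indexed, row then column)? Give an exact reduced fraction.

Step 1: cell (2,0) = 22/3
Step 2: cell (2,0) = 113/18
Step 3: cell (2,0) = 12893/2160
Step 4: cell (2,0) = 365381/64800
Full grid after step 4:
  91927/21600 291389/72000 286289/72000 89027/21600
  1075097/216000 218519/45000 48407/10000 88681/18000
  365381/64800 1230917/216000 412039/72000 122927/21600

Answer: 365381/64800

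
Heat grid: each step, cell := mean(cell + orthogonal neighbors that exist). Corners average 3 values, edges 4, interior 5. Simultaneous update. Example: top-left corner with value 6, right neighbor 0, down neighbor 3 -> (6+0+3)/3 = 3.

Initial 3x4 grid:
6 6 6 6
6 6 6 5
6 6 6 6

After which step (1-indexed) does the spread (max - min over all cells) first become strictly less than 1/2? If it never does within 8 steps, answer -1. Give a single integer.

Step 1: max=6, min=17/3, spread=1/3
  -> spread < 1/2 first at step 1
Step 2: max=6, min=1373/240, spread=67/240
Step 3: max=6, min=12523/2160, spread=437/2160
Step 4: max=5991/1000, min=5026469/864000, spread=29951/172800
Step 5: max=20171/3375, min=45440179/7776000, spread=206761/1555200
Step 6: max=32234329/5400000, min=18206204429/3110400000, spread=14430763/124416000
Step 7: max=2574347273/432000000, min=1094636258311/186624000000, spread=139854109/1492992000
Step 8: max=231428771023/38880000000, min=65762168109749/11197440000000, spread=7114543559/89579520000

Answer: 1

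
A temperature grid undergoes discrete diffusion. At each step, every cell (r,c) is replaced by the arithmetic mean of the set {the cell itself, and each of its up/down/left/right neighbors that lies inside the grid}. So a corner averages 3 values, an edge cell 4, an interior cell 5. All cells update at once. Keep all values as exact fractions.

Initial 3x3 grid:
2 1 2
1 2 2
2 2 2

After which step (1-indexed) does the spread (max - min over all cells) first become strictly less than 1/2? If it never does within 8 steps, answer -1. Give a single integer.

Step 1: max=2, min=4/3, spread=2/3
Step 2: max=2, min=127/80, spread=33/80
  -> spread < 1/2 first at step 2
Step 3: max=169/90, min=1723/1080, spread=61/216
Step 4: max=5039/2700, min=108161/64800, spread=511/2592
Step 5: max=65599/36000, min=6546067/3888000, spread=4309/31104
Step 6: max=8788763/4860000, min=399176249/233280000, spread=36295/373248
Step 7: max=2088664169/1166400000, min=24108429403/13996800000, spread=305773/4478976
Step 8: max=20785424503/11664000000, min=1456301329841/839808000000, spread=2575951/53747712

Answer: 2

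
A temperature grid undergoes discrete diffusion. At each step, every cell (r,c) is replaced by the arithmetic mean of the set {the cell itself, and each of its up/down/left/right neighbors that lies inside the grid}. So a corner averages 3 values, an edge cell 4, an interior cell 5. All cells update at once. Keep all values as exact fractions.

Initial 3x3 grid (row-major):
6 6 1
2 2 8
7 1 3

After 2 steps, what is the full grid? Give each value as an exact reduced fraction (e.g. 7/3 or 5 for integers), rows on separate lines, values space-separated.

Answer: 38/9 1033/240 49/12
321/80 371/100 163/40
65/18 863/240 43/12

Derivation:
After step 1:
  14/3 15/4 5
  17/4 19/5 7/2
  10/3 13/4 4
After step 2:
  38/9 1033/240 49/12
  321/80 371/100 163/40
  65/18 863/240 43/12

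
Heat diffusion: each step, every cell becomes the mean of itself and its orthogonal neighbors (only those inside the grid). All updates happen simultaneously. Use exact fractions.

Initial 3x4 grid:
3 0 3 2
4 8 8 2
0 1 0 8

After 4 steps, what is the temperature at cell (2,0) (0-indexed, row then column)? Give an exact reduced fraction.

Step 1: cell (2,0) = 5/3
Step 2: cell (2,0) = 23/9
Step 3: cell (2,0) = 6217/2160
Step 4: cell (2,0) = 394913/129600
Full grid after step 4:
  414763/129600 731213/216000 762713/216000 237899/64800
  301373/96000 401051/120000 659839/180000 804283/216000
  394913/129600 357419/108000 388669/108000 7732/2025

Answer: 394913/129600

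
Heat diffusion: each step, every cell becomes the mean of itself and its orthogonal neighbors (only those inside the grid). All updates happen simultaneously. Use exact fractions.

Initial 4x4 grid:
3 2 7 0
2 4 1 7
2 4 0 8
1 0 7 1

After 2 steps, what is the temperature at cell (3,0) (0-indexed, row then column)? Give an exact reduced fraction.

Step 1: cell (3,0) = 1
Step 2: cell (3,0) = 25/12
Full grid after step 2:
  109/36 343/120 449/120 67/18
  149/60 303/100 169/50 247/60
  2 277/100 79/25 13/3
  25/12 2 43/12 34/9

Answer: 25/12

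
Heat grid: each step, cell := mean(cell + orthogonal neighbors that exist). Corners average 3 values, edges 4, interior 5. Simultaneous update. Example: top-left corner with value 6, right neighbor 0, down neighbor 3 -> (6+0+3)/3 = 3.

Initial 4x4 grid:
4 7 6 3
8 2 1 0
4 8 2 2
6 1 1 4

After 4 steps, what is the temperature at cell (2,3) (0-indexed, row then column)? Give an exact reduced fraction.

Answer: 13757/5400

Derivation:
Step 1: cell (2,3) = 2
Step 2: cell (2,3) = 259/120
Step 3: cell (2,3) = 502/225
Step 4: cell (2,3) = 13757/5400
Full grid after step 4:
  79007/16200 484897/108000 14131/4000 33077/10800
  524917/108000 46331/11250 101137/30000 4051/1500
  473873/108000 35639/9000 2117/720 13757/5400
  17239/4050 387383/108000 63707/21600 78217/32400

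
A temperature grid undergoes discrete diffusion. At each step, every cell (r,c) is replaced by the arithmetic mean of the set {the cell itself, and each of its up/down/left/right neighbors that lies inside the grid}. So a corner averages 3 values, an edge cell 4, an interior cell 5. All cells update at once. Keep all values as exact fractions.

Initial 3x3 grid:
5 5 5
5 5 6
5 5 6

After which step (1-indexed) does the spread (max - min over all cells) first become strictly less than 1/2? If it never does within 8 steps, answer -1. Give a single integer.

Answer: 2

Derivation:
Step 1: max=17/3, min=5, spread=2/3
Step 2: max=197/36, min=5, spread=17/36
  -> spread < 1/2 first at step 2
Step 3: max=11647/2160, min=911/180, spread=143/432
Step 4: max=690749/129600, min=13763/2700, spread=1205/5184
Step 5: max=41179303/7776000, min=369541/72000, spread=10151/62208
Step 6: max=2458469141/466560000, min=100209209/19440000, spread=85517/746496
Step 7: max=147040390927/27993600000, min=12065753671/2332800000, spread=720431/8957952
Step 8: max=8801694194669/1679616000000, min=30232161863/5832000000, spread=6069221/107495424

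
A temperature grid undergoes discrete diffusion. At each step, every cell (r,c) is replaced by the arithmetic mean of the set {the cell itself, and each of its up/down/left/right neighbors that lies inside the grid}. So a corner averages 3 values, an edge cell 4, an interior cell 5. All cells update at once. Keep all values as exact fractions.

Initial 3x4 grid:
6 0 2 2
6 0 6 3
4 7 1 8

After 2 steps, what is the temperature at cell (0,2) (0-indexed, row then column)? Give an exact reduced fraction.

Answer: 277/120

Derivation:
Step 1: cell (0,2) = 5/2
Step 2: cell (0,2) = 277/120
Full grid after step 2:
  10/3 123/40 277/120 115/36
  131/30 76/25 379/100 809/240
  38/9 539/120 149/40 19/4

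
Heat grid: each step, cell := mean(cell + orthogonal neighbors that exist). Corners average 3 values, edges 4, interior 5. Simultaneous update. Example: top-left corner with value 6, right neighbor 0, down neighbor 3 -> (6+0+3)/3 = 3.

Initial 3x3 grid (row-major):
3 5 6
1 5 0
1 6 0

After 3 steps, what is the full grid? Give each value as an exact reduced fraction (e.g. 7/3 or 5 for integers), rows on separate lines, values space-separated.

Answer: 267/80 50843/14400 3737/1080
22159/7200 4679/1500 45143/14400
3017/1080 10217/3600 1993/720

Derivation:
After step 1:
  3 19/4 11/3
  5/2 17/5 11/4
  8/3 3 2
After step 2:
  41/12 889/240 67/18
  347/120 82/25 709/240
  49/18 83/30 31/12
After step 3:
  267/80 50843/14400 3737/1080
  22159/7200 4679/1500 45143/14400
  3017/1080 10217/3600 1993/720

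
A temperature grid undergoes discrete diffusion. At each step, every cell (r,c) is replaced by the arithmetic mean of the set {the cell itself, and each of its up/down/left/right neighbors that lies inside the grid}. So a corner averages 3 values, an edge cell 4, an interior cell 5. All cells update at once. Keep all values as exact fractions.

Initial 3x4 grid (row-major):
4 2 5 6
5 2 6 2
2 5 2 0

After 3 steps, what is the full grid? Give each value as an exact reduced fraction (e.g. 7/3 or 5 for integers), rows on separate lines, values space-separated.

Answer: 1589/432 1639/450 7121/1800 4057/1080
49613/14400 21907/6000 10121/3000 24859/7200
169/48 1927/600 712/225 3067/1080

Derivation:
After step 1:
  11/3 13/4 19/4 13/3
  13/4 4 17/5 7/2
  4 11/4 13/4 4/3
After step 2:
  61/18 47/12 59/15 151/36
  179/48 333/100 189/50 377/120
  10/3 7/2 161/60 97/36
After step 3:
  1589/432 1639/450 7121/1800 4057/1080
  49613/14400 21907/6000 10121/3000 24859/7200
  169/48 1927/600 712/225 3067/1080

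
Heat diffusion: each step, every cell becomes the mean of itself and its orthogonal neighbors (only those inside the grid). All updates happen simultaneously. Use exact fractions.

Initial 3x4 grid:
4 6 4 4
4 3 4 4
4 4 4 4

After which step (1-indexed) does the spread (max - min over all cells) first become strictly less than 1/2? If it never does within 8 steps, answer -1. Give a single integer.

Answer: 3

Derivation:
Step 1: max=14/3, min=15/4, spread=11/12
Step 2: max=1057/240, min=23/6, spread=137/240
Step 3: max=4601/1080, min=1879/480, spread=1493/4320
  -> spread < 1/2 first at step 3
Step 4: max=181007/43200, min=19031/4800, spread=152/675
Step 5: max=6455243/1555200, min=86293/21600, spread=242147/1555200
Step 6: max=160274417/38880000, min=8668409/2160000, spread=848611/7776000
Step 7: max=23001809207/5598720000, min=208689469/51840000, spread=92669311/1119744000
Step 8: max=1375661942053/335923200000, min=37670304673/9331200000, spread=781238953/13436928000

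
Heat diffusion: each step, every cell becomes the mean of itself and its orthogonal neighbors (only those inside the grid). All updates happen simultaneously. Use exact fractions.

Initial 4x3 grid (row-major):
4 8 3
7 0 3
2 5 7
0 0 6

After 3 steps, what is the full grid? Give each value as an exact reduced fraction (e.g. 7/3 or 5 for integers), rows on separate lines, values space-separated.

After step 1:
  19/3 15/4 14/3
  13/4 23/5 13/4
  7/2 14/5 21/4
  2/3 11/4 13/3
After step 2:
  40/9 387/80 35/9
  1061/240 353/100 533/120
  613/240 189/50 469/120
  83/36 211/80 37/9
After step 3:
  4933/1080 20041/4800 9481/2160
  26909/7200 2101/500 887/225
  23509/7200 1641/500 14617/3600
  2699/1080 15401/4800 7673/2160

Answer: 4933/1080 20041/4800 9481/2160
26909/7200 2101/500 887/225
23509/7200 1641/500 14617/3600
2699/1080 15401/4800 7673/2160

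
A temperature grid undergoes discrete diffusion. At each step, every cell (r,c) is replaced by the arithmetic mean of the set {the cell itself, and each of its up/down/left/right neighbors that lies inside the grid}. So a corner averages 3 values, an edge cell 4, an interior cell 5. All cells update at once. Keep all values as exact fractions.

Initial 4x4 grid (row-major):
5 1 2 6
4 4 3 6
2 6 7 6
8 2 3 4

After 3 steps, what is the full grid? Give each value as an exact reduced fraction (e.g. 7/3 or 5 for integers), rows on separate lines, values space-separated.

Answer: 7571/2160 796/225 35/9 589/135
27557/7200 4729/1200 1612/375 1679/360
10351/2400 4289/1000 27641/6000 8759/1800
1567/360 10711/2400 32621/7200 2059/432

Derivation:
After step 1:
  10/3 3 3 14/3
  15/4 18/5 22/5 21/4
  5 21/5 5 23/4
  4 19/4 4 13/3
After step 2:
  121/36 97/30 113/30 155/36
  941/240 379/100 17/4 301/60
  339/80 451/100 467/100 61/12
  55/12 339/80 217/48 169/36
After step 3:
  7571/2160 796/225 35/9 589/135
  27557/7200 4729/1200 1612/375 1679/360
  10351/2400 4289/1000 27641/6000 8759/1800
  1567/360 10711/2400 32621/7200 2059/432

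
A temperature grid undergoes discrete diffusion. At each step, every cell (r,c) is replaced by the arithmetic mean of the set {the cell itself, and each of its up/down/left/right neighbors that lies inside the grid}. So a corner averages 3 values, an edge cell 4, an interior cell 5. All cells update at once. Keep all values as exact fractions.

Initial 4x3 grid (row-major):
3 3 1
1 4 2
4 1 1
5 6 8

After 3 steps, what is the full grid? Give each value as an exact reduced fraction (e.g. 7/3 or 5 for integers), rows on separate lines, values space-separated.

Answer: 2731/1080 35623/14400 1649/720
20489/7200 7831/3000 131/50
8123/2400 6879/2000 3949/1200
983/240 4909/1200 731/180

Derivation:
After step 1:
  7/3 11/4 2
  3 11/5 2
  11/4 16/5 3
  5 5 5
After step 2:
  97/36 557/240 9/4
  617/240 263/100 23/10
  279/80 323/100 33/10
  17/4 91/20 13/3
After step 3:
  2731/1080 35623/14400 1649/720
  20489/7200 7831/3000 131/50
  8123/2400 6879/2000 3949/1200
  983/240 4909/1200 731/180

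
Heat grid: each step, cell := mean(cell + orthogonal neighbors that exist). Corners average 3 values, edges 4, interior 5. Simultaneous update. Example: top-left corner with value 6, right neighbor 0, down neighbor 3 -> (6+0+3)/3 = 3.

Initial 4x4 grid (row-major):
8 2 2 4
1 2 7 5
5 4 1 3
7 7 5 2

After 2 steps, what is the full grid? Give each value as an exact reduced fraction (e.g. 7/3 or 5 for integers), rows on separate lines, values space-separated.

After step 1:
  11/3 7/2 15/4 11/3
  4 16/5 17/5 19/4
  17/4 19/5 4 11/4
  19/3 23/4 15/4 10/3
After step 2:
  67/18 847/240 859/240 73/18
  907/240 179/50 191/50 437/120
  1103/240 21/5 177/50 89/24
  49/9 589/120 101/24 59/18

Answer: 67/18 847/240 859/240 73/18
907/240 179/50 191/50 437/120
1103/240 21/5 177/50 89/24
49/9 589/120 101/24 59/18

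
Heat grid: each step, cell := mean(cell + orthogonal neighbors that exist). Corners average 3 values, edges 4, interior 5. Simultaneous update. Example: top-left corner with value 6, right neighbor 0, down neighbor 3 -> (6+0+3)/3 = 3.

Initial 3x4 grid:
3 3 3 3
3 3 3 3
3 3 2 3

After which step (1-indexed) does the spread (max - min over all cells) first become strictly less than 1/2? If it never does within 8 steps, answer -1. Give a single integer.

Step 1: max=3, min=8/3, spread=1/3
  -> spread < 1/2 first at step 1
Step 2: max=3, min=329/120, spread=31/120
Step 3: max=3, min=3029/1080, spread=211/1080
Step 4: max=5353/1800, min=307103/108000, spread=14077/108000
Step 5: max=320317/108000, min=2775593/972000, spread=5363/48600
Step 6: max=177131/60000, min=83739191/29160000, spread=93859/1166400
Step 7: max=286263533/97200000, min=5038525519/1749600000, spread=4568723/69984000
Step 8: max=8566381111/2916000000, min=303147564371/104976000000, spread=8387449/167961600

Answer: 1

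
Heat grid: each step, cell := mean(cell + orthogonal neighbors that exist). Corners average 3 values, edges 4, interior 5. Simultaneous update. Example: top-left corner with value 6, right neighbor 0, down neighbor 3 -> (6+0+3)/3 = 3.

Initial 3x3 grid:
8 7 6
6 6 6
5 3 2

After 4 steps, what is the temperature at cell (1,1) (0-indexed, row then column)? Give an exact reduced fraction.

Step 1: cell (1,1) = 28/5
Step 2: cell (1,1) = 138/25
Step 3: cell (1,1) = 2059/375
Step 4: cell (1,1) = 123473/22500
Full grid after step 4:
  32833/5400 5148989/864000 745417/129600
  4899739/864000 123473/22500 381697/72000
  676967/129600 1081091/216000 79099/16200

Answer: 123473/22500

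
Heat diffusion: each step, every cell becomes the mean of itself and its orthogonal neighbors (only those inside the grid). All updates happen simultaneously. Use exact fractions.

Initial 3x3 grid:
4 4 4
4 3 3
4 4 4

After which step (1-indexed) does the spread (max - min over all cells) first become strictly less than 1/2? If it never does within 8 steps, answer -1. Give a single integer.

Step 1: max=4, min=7/2, spread=1/2
Step 2: max=307/80, min=433/120, spread=11/48
  -> spread < 1/2 first at step 2
Step 3: max=457/120, min=26201/7200, spread=1219/7200
Step 4: max=363241/96000, min=1587397/432000, spread=755/6912
Step 5: max=65039881/17280000, min=95574509/25920000, spread=6353/82944
Step 6: max=3892922707/1036800000, min=5755741873/1555200000, spread=53531/995328
Step 7: max=8630385827/2304000000, min=346007555681/93312000000, spread=450953/11943936
Step 8: max=13961953549163/3732480000000, min=20794530206557/5598720000000, spread=3799043/143327232

Answer: 2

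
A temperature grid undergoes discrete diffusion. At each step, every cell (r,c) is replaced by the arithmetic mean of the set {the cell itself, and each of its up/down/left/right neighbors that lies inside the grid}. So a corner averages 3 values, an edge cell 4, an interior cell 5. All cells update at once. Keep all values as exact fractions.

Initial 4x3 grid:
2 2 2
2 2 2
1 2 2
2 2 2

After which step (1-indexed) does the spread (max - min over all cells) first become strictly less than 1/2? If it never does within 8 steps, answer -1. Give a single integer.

Answer: 1

Derivation:
Step 1: max=2, min=5/3, spread=1/3
  -> spread < 1/2 first at step 1
Step 2: max=2, min=209/120, spread=31/120
Step 3: max=2, min=1949/1080, spread=211/1080
Step 4: max=3553/1800, min=199103/108000, spread=14077/108000
Step 5: max=212317/108000, min=1803593/972000, spread=5363/48600
Step 6: max=117131/60000, min=54579191/29160000, spread=93859/1166400
Step 7: max=189063533/97200000, min=3288925519/1749600000, spread=4568723/69984000
Step 8: max=5650381111/2916000000, min=198171564371/104976000000, spread=8387449/167961600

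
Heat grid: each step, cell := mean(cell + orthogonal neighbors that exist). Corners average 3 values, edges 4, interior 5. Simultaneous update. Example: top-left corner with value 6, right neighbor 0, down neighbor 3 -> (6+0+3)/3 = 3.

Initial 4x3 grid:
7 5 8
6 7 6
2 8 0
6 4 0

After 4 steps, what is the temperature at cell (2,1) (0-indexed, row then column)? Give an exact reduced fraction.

Answer: 420283/90000

Derivation:
Step 1: cell (2,1) = 21/5
Step 2: cell (2,1) = 241/50
Step 3: cell (2,1) = 26783/6000
Step 4: cell (2,1) = 420283/90000
Full grid after step 4:
  85133/14400 5120273/864000 741547/129600
  50243/9000 1934857/360000 1130957/216000
  29117/6000 420283/90000 931337/216000
  96377/21600 1750909/432000 7858/2025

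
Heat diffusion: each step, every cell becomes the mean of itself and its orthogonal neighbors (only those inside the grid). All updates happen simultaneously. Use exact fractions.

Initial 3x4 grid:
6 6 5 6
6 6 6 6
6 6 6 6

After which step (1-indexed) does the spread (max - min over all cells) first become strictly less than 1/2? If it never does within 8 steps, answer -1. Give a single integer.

Answer: 1

Derivation:
Step 1: max=6, min=17/3, spread=1/3
  -> spread < 1/2 first at step 1
Step 2: max=6, min=689/120, spread=31/120
Step 3: max=6, min=6269/1080, spread=211/1080
Step 4: max=10753/1800, min=631103/108000, spread=14077/108000
Step 5: max=644317/108000, min=5691593/972000, spread=5363/48600
Step 6: max=357131/60000, min=171219191/29160000, spread=93859/1166400
Step 7: max=577863533/97200000, min=10287325519/1749600000, spread=4568723/69984000
Step 8: max=17314381111/2916000000, min=618075564371/104976000000, spread=8387449/167961600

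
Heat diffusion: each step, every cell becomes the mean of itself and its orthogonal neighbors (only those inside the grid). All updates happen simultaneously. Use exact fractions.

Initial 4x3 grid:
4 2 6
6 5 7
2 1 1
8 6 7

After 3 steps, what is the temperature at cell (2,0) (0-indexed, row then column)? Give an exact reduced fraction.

Answer: 15841/3600

Derivation:
Step 1: cell (2,0) = 17/4
Step 2: cell (2,0) = 101/24
Step 3: cell (2,0) = 15841/3600
Full grid after step 3:
  3049/720 20743/4800 811/180
  104/25 4261/1000 10409/2400
  15841/3600 8487/2000 31507/7200
  499/108 3713/800 1937/432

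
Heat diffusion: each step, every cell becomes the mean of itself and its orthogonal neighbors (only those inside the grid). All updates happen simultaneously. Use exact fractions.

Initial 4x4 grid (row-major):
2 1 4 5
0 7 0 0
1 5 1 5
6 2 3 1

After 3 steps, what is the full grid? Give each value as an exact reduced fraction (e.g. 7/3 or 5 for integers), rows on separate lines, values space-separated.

Answer: 841/360 3127/1200 3143/1200 1903/720
389/150 2639/1000 5217/2000 6091/2400
437/150 5701/2000 673/250 5683/2400
2219/720 7397/2400 6253/2400 227/90

Derivation:
After step 1:
  1 7/2 5/2 3
  5/2 13/5 12/5 5/2
  3 16/5 14/5 7/4
  3 4 7/4 3
After step 2:
  7/3 12/5 57/20 8/3
  91/40 71/25 64/25 193/80
  117/40 78/25 119/50 201/80
  10/3 239/80 231/80 13/6
After step 3:
  841/360 3127/1200 3143/1200 1903/720
  389/150 2639/1000 5217/2000 6091/2400
  437/150 5701/2000 673/250 5683/2400
  2219/720 7397/2400 6253/2400 227/90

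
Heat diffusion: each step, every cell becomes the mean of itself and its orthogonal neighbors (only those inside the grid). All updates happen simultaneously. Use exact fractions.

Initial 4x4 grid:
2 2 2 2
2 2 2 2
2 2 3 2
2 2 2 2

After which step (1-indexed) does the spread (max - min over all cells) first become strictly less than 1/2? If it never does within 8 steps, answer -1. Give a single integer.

Step 1: max=9/4, min=2, spread=1/4
  -> spread < 1/2 first at step 1
Step 2: max=111/50, min=2, spread=11/50
Step 3: max=5167/2400, min=2, spread=367/2400
Step 4: max=23171/10800, min=1213/600, spread=1337/10800
Step 5: max=689669/324000, min=36469/18000, spread=33227/324000
Step 6: max=20654327/9720000, min=220049/108000, spread=849917/9720000
Step 7: max=616914347/291600000, min=3308533/1620000, spread=21378407/291600000
Step 8: max=18462462371/8748000000, min=995688343/486000000, spread=540072197/8748000000

Answer: 1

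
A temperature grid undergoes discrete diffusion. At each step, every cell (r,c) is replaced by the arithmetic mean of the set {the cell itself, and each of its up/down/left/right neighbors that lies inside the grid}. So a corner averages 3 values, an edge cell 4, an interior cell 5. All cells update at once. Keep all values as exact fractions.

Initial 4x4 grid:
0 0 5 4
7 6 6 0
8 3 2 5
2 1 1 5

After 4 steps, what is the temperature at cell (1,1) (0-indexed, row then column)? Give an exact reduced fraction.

Step 1: cell (1,1) = 22/5
Step 2: cell (1,1) = 101/25
Step 3: cell (1,1) = 22949/6000
Step 4: cell (1,1) = 671987/180000
Full grid after step 4:
  242957/64800 195869/54000 2519/720 25039/7200
  838091/216000 671987/180000 71337/20000 9931/2880
  828307/216000 652081/180000 609487/180000 717601/216000
  233623/64800 364841/108000 342233/108000 201457/64800

Answer: 671987/180000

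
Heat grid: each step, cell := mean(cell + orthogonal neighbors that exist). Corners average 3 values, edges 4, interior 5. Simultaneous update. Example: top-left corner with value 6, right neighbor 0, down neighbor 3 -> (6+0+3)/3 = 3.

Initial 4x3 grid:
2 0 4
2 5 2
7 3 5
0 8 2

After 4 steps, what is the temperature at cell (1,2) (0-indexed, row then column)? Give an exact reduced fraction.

Step 1: cell (1,2) = 4
Step 2: cell (1,2) = 57/20
Step 3: cell (1,2) = 167/48
Step 4: cell (1,2) = 1523/480
Full grid after step 4:
  75617/25920 94781/34560 25859/8640
  13417/4320 242567/72000 1523/480
  27689/7200 87419/24000 9313/2400
  11303/2880 26613/6400 3781/960

Answer: 1523/480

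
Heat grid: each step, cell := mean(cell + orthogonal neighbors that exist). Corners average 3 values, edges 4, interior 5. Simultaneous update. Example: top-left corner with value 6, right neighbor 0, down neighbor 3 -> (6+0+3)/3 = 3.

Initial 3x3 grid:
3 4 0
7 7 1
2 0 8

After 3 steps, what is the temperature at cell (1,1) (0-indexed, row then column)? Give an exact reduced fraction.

Answer: 10891/3000

Derivation:
Step 1: cell (1,1) = 19/5
Step 2: cell (1,1) = 203/50
Step 3: cell (1,1) = 10891/3000
Full grid after step 3:
  8473/2160 26693/7200 3449/1080
  59111/14400 10891/3000 1573/450
  347/90 6129/1600 2491/720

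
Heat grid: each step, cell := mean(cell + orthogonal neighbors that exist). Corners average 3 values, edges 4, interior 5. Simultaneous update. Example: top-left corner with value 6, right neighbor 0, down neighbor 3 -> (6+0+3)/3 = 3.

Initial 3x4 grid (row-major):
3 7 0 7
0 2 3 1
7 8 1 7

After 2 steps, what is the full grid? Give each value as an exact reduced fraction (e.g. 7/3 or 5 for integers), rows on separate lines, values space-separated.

Answer: 28/9 175/48 679/240 137/36
23/6 159/50 189/50 347/120
25/6 73/16 273/80 49/12

Derivation:
After step 1:
  10/3 3 17/4 8/3
  3 4 7/5 9/2
  5 9/2 19/4 3
After step 2:
  28/9 175/48 679/240 137/36
  23/6 159/50 189/50 347/120
  25/6 73/16 273/80 49/12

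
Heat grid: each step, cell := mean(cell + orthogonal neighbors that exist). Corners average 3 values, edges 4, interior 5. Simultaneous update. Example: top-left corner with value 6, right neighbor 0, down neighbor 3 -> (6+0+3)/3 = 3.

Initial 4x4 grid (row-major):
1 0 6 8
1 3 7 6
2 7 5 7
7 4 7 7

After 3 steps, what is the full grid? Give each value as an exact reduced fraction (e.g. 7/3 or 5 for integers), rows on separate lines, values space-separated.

Answer: 5191/2160 23557/7200 35701/7200 1583/270
2549/900 23533/6000 1559/300 44851/7200
907/225 6863/1500 11721/2000 5003/800
617/135 1207/225 1763/300 4667/720

Derivation:
After step 1:
  2/3 5/2 21/4 20/3
  7/4 18/5 27/5 7
  17/4 21/5 33/5 25/4
  13/3 25/4 23/4 7
After step 2:
  59/36 721/240 1189/240 227/36
  77/30 349/100 557/100 1519/240
  109/30 249/50 141/25 537/80
  89/18 77/15 32/5 19/3
After step 3:
  5191/2160 23557/7200 35701/7200 1583/270
  2549/900 23533/6000 1559/300 44851/7200
  907/225 6863/1500 11721/2000 5003/800
  617/135 1207/225 1763/300 4667/720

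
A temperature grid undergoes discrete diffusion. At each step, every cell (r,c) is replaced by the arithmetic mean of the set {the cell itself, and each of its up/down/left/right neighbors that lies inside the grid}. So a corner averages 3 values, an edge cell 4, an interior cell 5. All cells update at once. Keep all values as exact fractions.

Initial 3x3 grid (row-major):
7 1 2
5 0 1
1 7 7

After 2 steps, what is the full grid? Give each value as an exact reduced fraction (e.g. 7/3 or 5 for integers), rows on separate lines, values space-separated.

After step 1:
  13/3 5/2 4/3
  13/4 14/5 5/2
  13/3 15/4 5
After step 2:
  121/36 329/120 19/9
  883/240 74/25 349/120
  34/9 953/240 15/4

Answer: 121/36 329/120 19/9
883/240 74/25 349/120
34/9 953/240 15/4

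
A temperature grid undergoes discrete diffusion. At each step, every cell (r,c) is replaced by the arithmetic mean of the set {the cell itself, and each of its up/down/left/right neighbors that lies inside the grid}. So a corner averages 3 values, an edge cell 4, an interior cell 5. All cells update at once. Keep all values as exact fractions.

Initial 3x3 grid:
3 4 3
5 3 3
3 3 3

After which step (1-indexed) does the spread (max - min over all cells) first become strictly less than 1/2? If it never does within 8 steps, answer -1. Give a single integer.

Answer: 3

Derivation:
Step 1: max=4, min=3, spread=1
Step 2: max=443/120, min=3, spread=83/120
Step 3: max=2597/720, min=2857/900, spread=173/400
  -> spread < 1/2 first at step 3
Step 4: max=151039/43200, min=5761/1800, spread=511/1728
Step 5: max=9005933/2592000, min=78401/24000, spread=4309/20736
Step 6: max=533943751/155520000, min=10651237/3240000, spread=36295/248832
Step 7: max=31878770597/9331200000, min=2576935831/777600000, spread=305773/2985984
Step 8: max=1902930670159/559872000000, min=25870575497/7776000000, spread=2575951/35831808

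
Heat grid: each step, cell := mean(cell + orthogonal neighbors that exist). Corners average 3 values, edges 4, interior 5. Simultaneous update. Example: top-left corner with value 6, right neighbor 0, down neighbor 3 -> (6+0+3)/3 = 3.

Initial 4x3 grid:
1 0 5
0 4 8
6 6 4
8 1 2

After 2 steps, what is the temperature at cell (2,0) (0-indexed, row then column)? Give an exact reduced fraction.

Answer: 339/80

Derivation:
Step 1: cell (2,0) = 5
Step 2: cell (2,0) = 339/80
Full grid after step 2:
  67/36 323/120 145/36
  701/240 183/50 1091/240
  339/80 441/100 1007/240
  19/4 947/240 139/36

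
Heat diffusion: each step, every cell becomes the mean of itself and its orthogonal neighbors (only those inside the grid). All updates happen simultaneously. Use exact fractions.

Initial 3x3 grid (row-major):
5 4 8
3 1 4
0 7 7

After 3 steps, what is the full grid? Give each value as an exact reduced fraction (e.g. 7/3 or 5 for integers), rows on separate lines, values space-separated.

Answer: 907/240 30233/7200 5179/1080
50041/14400 12521/3000 16879/3600
961/270 57991/14400 3401/720

Derivation:
After step 1:
  4 9/2 16/3
  9/4 19/5 5
  10/3 15/4 6
After step 2:
  43/12 529/120 89/18
  803/240 193/50 151/30
  28/9 1013/240 59/12
After step 3:
  907/240 30233/7200 5179/1080
  50041/14400 12521/3000 16879/3600
  961/270 57991/14400 3401/720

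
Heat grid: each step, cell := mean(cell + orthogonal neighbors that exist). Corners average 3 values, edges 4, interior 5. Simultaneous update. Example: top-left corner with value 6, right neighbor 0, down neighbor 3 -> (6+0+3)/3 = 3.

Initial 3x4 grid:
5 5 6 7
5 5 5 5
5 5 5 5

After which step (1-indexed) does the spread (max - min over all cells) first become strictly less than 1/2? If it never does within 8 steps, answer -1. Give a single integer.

Answer: 4

Derivation:
Step 1: max=6, min=5, spread=1
Step 2: max=23/4, min=5, spread=3/4
Step 3: max=223/40, min=5, spread=23/40
Step 4: max=39463/7200, min=9047/1800, spread=131/288
  -> spread < 1/2 first at step 4
Step 5: max=2338597/432000, min=546053/108000, spread=30877/86400
Step 6: max=46382501/8640000, min=1830199/360000, spread=98309/345600
Step 7: max=8296793477/1555200000, min=248272811/48600000, spread=14082541/62208000
Step 8: max=495513822143/93312000000, min=7477760137/1458000000, spread=135497387/746496000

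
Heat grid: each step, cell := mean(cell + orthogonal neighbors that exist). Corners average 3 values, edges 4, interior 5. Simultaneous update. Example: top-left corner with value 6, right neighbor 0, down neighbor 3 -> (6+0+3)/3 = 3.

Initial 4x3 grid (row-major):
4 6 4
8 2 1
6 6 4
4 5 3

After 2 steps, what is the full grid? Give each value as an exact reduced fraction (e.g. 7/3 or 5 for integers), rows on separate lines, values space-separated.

After step 1:
  6 4 11/3
  5 23/5 11/4
  6 23/5 7/2
  5 9/2 4
After step 2:
  5 137/30 125/36
  27/5 419/100 871/240
  103/20 116/25 297/80
  31/6 181/40 4

Answer: 5 137/30 125/36
27/5 419/100 871/240
103/20 116/25 297/80
31/6 181/40 4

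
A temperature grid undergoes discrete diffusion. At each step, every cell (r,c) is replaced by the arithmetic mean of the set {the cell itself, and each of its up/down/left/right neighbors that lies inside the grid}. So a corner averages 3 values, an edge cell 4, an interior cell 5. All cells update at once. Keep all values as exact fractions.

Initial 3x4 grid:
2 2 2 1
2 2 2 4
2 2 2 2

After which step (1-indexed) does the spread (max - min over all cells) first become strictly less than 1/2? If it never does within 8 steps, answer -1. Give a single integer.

Answer: 2

Derivation:
Step 1: max=8/3, min=7/4, spread=11/12
Step 2: max=193/80, min=31/16, spread=19/40
  -> spread < 1/2 first at step 2
Step 3: max=5029/2160, min=95/48, spread=377/1080
Step 4: max=645289/288000, min=3007/1500, spread=13589/57600
Step 5: max=17295397/7776000, min=434867/216000, spread=328037/1555200
Step 6: max=1022936303/466560000, min=13179649/6480000, spread=2960063/18662400
Step 7: max=60994371877/27993600000, min=132401561/64800000, spread=151875901/1119744000
Step 8: max=3634172277743/1679616000000, min=749392721/364500000, spread=289552991/2687385600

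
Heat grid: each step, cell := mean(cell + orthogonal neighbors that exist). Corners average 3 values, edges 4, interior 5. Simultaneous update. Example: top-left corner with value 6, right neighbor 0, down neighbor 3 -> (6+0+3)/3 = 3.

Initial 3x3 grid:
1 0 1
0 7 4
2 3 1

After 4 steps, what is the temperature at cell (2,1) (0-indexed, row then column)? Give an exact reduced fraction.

Answer: 2181167/864000

Derivation:
Step 1: cell (2,1) = 13/4
Step 2: cell (2,1) = 623/240
Step 3: cell (2,1) = 39361/14400
Step 4: cell (2,1) = 2181167/864000
Full grid after step 4:
  264601/129600 611389/288000 153913/64800
  102919/48000 873229/360000 2166167/864000
  312401/129600 2181167/864000 177013/64800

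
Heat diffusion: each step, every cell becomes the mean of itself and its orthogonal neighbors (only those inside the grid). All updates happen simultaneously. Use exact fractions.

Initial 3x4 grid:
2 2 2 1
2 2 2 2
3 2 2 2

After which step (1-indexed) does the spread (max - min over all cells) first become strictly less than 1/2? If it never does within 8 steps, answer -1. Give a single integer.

Answer: 3

Derivation:
Step 1: max=7/3, min=5/3, spread=2/3
Step 2: max=41/18, min=31/18, spread=5/9
Step 3: max=473/216, min=391/216, spread=41/108
  -> spread < 1/2 first at step 3
Step 4: max=56057/25920, min=47623/25920, spread=4217/12960
Step 5: max=660497/311040, min=583663/311040, spread=38417/155520
Step 6: max=39228271/18662400, min=35421329/18662400, spread=1903471/9331200
Step 7: max=465936217/223948800, min=429858983/223948800, spread=18038617/111974400
Step 8: max=27757834523/13436928000, min=25989877477/13436928000, spread=883978523/6718464000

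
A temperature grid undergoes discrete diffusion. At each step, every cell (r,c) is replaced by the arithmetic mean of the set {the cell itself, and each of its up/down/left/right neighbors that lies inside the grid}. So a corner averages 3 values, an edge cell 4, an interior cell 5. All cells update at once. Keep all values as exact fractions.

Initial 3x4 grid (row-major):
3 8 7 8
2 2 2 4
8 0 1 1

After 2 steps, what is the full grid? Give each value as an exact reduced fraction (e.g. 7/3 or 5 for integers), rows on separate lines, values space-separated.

Answer: 157/36 1103/240 1247/240 49/9
853/240 7/2 17/5 917/240
59/18 593/240 179/80 9/4

Derivation:
After step 1:
  13/3 5 25/4 19/3
  15/4 14/5 16/5 15/4
  10/3 11/4 1 2
After step 2:
  157/36 1103/240 1247/240 49/9
  853/240 7/2 17/5 917/240
  59/18 593/240 179/80 9/4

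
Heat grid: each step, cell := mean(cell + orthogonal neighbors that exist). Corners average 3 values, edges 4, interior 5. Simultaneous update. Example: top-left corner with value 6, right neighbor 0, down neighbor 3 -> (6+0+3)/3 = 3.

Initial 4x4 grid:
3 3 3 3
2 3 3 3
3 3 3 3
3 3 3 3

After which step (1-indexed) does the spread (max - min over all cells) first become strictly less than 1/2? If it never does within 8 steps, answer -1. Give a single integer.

Step 1: max=3, min=8/3, spread=1/3
  -> spread < 1/2 first at step 1
Step 2: max=3, min=329/120, spread=31/120
Step 3: max=3, min=3029/1080, spread=211/1080
Step 4: max=3, min=307157/108000, spread=16843/108000
Step 5: max=26921/9000, min=2777357/972000, spread=130111/972000
Step 6: max=1612841/540000, min=83837633/29160000, spread=3255781/29160000
Step 7: max=1608893/540000, min=2524046309/874800000, spread=82360351/874800000
Step 8: max=289093559/97200000, min=75980683109/26244000000, spread=2074577821/26244000000

Answer: 1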